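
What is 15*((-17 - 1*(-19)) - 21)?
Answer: -285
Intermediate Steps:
15*((-17 - 1*(-19)) - 21) = 15*((-17 + 19) - 21) = 15*(2 - 21) = 15*(-19) = -285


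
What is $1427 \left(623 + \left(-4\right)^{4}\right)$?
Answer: $1254333$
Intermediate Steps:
$1427 \left(623 + \left(-4\right)^{4}\right) = 1427 \left(623 + 256\right) = 1427 \cdot 879 = 1254333$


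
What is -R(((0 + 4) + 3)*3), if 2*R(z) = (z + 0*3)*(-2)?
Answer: 21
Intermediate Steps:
R(z) = -z (R(z) = ((z + 0*3)*(-2))/2 = ((z + 0)*(-2))/2 = (z*(-2))/2 = (-2*z)/2 = -z)
-R(((0 + 4) + 3)*3) = -(-1)*((0 + 4) + 3)*3 = -(-1)*(4 + 3)*3 = -(-1)*7*3 = -(-1)*21 = -1*(-21) = 21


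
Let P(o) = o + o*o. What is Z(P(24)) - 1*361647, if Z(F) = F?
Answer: -361047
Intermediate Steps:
P(o) = o + o²
Z(P(24)) - 1*361647 = 24*(1 + 24) - 1*361647 = 24*25 - 361647 = 600 - 361647 = -361047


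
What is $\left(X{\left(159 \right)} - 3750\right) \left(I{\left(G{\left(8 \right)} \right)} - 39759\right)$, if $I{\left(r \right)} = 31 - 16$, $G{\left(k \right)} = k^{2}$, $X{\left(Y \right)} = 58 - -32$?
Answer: $145463040$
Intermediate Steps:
$X{\left(Y \right)} = 90$ ($X{\left(Y \right)} = 58 + 32 = 90$)
$I{\left(r \right)} = 15$
$\left(X{\left(159 \right)} - 3750\right) \left(I{\left(G{\left(8 \right)} \right)} - 39759\right) = \left(90 - 3750\right) \left(15 - 39759\right) = \left(-3660\right) \left(-39744\right) = 145463040$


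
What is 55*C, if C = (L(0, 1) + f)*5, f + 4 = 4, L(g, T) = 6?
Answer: 1650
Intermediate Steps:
f = 0 (f = -4 + 4 = 0)
C = 30 (C = (6 + 0)*5 = 6*5 = 30)
55*C = 55*30 = 1650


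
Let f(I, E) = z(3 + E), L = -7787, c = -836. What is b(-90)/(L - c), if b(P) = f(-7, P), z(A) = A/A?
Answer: -1/6951 ≈ -0.00014386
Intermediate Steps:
z(A) = 1
f(I, E) = 1
b(P) = 1
b(-90)/(L - c) = 1/(-7787 - 1*(-836)) = 1/(-7787 + 836) = 1/(-6951) = 1*(-1/6951) = -1/6951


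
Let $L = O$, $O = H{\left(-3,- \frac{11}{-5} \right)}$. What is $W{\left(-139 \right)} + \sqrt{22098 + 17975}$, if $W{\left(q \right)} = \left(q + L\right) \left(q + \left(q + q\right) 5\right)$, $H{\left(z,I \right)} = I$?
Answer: $\frac{1045836}{5} + \sqrt{40073} \approx 2.0937 \cdot 10^{5}$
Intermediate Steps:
$O = \frac{11}{5}$ ($O = - \frac{11}{-5} = \left(-11\right) \left(- \frac{1}{5}\right) = \frac{11}{5} \approx 2.2$)
$L = \frac{11}{5} \approx 2.2$
$W{\left(q \right)} = 11 q \left(\frac{11}{5} + q\right)$ ($W{\left(q \right)} = \left(q + \frac{11}{5}\right) \left(q + \left(q + q\right) 5\right) = \left(\frac{11}{5} + q\right) \left(q + 2 q 5\right) = \left(\frac{11}{5} + q\right) \left(q + 10 q\right) = \left(\frac{11}{5} + q\right) 11 q = 11 q \left(\frac{11}{5} + q\right)$)
$W{\left(-139 \right)} + \sqrt{22098 + 17975} = \frac{11}{5} \left(-139\right) \left(11 + 5 \left(-139\right)\right) + \sqrt{22098 + 17975} = \frac{11}{5} \left(-139\right) \left(11 - 695\right) + \sqrt{40073} = \frac{11}{5} \left(-139\right) \left(-684\right) + \sqrt{40073} = \frac{1045836}{5} + \sqrt{40073}$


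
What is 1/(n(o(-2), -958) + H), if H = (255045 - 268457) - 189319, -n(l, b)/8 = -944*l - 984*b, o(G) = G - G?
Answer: -1/7744107 ≈ -1.2913e-7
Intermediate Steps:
o(G) = 0
n(l, b) = 7552*l + 7872*b (n(l, b) = -8*(-944*l - 984*b) = -8*(-984*b - 944*l) = 7552*l + 7872*b)
H = -202731 (H = -13412 - 189319 = -202731)
1/(n(o(-2), -958) + H) = 1/((7552*0 + 7872*(-958)) - 202731) = 1/((0 - 7541376) - 202731) = 1/(-7541376 - 202731) = 1/(-7744107) = -1/7744107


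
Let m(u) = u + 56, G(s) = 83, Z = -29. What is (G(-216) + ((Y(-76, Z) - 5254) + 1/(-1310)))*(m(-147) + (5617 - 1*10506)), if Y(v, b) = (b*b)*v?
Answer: 45070977558/131 ≈ 3.4405e+8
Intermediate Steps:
m(u) = 56 + u
Y(v, b) = v*b² (Y(v, b) = b²*v = v*b²)
(G(-216) + ((Y(-76, Z) - 5254) + 1/(-1310)))*(m(-147) + (5617 - 1*10506)) = (83 + ((-76*(-29)² - 5254) + 1/(-1310)))*((56 - 147) + (5617 - 1*10506)) = (83 + ((-76*841 - 5254) - 1/1310))*(-91 + (5617 - 10506)) = (83 + ((-63916 - 5254) - 1/1310))*(-91 - 4889) = (83 + (-69170 - 1/1310))*(-4980) = (83 - 90612701/1310)*(-4980) = -90503971/1310*(-4980) = 45070977558/131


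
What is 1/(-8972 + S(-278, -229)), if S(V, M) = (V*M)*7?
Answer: 1/436662 ≈ 2.2901e-6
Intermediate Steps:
S(V, M) = 7*M*V (S(V, M) = (M*V)*7 = 7*M*V)
1/(-8972 + S(-278, -229)) = 1/(-8972 + 7*(-229)*(-278)) = 1/(-8972 + 445634) = 1/436662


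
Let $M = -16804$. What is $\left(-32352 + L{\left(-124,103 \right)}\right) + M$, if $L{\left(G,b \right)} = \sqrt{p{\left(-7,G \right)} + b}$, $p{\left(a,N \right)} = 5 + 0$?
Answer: $-49156 + 6 \sqrt{3} \approx -49146.0$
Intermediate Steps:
$p{\left(a,N \right)} = 5$
$L{\left(G,b \right)} = \sqrt{5 + b}$
$\left(-32352 + L{\left(-124,103 \right)}\right) + M = \left(-32352 + \sqrt{5 + 103}\right) - 16804 = \left(-32352 + \sqrt{108}\right) - 16804 = \left(-32352 + 6 \sqrt{3}\right) - 16804 = -49156 + 6 \sqrt{3}$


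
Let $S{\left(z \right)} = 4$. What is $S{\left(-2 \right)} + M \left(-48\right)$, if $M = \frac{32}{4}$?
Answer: $-380$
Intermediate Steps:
$M = 8$ ($M = 32 \cdot \frac{1}{4} = 8$)
$S{\left(-2 \right)} + M \left(-48\right) = 4 + 8 \left(-48\right) = 4 - 384 = -380$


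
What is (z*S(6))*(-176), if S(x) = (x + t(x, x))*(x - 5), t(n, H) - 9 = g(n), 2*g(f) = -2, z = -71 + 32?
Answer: 96096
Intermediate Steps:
z = -39
g(f) = -1 (g(f) = (½)*(-2) = -1)
t(n, H) = 8 (t(n, H) = 9 - 1 = 8)
S(x) = (-5 + x)*(8 + x) (S(x) = (x + 8)*(x - 5) = (8 + x)*(-5 + x) = (-5 + x)*(8 + x))
(z*S(6))*(-176) = -39*(-40 + 6² + 3*6)*(-176) = -39*(-40 + 36 + 18)*(-176) = -39*14*(-176) = -546*(-176) = 96096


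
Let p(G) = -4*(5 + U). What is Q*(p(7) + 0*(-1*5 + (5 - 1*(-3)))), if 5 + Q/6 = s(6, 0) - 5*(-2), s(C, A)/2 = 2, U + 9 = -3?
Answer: 1512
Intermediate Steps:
U = -12 (U = -9 - 3 = -12)
s(C, A) = 4 (s(C, A) = 2*2 = 4)
Q = 54 (Q = -30 + 6*(4 - 5*(-2)) = -30 + 6*(4 + 10) = -30 + 6*14 = -30 + 84 = 54)
p(G) = 28 (p(G) = -4*(5 - 12) = -4*(-7) = 28)
Q*(p(7) + 0*(-1*5 + (5 - 1*(-3)))) = 54*(28 + 0*(-1*5 + (5 - 1*(-3)))) = 54*(28 + 0*(-5 + (5 + 3))) = 54*(28 + 0*(-5 + 8)) = 54*(28 + 0*3) = 54*(28 + 0) = 54*28 = 1512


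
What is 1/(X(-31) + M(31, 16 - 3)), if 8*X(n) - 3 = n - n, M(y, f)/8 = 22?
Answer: 8/1411 ≈ 0.0056697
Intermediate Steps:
M(y, f) = 176 (M(y, f) = 8*22 = 176)
X(n) = 3/8 (X(n) = 3/8 + (n - n)/8 = 3/8 + (1/8)*0 = 3/8 + 0 = 3/8)
1/(X(-31) + M(31, 16 - 3)) = 1/(3/8 + 176) = 1/(1411/8) = 8/1411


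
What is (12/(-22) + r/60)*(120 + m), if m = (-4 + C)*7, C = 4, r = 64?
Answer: 688/11 ≈ 62.545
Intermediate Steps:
m = 0 (m = (-4 + 4)*7 = 0*7 = 0)
(12/(-22) + r/60)*(120 + m) = (12/(-22) + 64/60)*(120 + 0) = (12*(-1/22) + 64*(1/60))*120 = (-6/11 + 16/15)*120 = (86/165)*120 = 688/11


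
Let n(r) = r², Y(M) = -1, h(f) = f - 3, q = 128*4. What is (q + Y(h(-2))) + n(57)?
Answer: 3760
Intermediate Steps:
q = 512
h(f) = -3 + f
(q + Y(h(-2))) + n(57) = (512 - 1) + 57² = 511 + 3249 = 3760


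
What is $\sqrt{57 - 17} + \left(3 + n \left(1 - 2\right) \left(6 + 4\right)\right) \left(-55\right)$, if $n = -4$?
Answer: $-2365 + 2 \sqrt{10} \approx -2358.7$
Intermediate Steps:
$\sqrt{57 - 17} + \left(3 + n \left(1 - 2\right) \left(6 + 4\right)\right) \left(-55\right) = \sqrt{57 - 17} + \left(3 - 4 \left(1 - 2\right) \left(6 + 4\right)\right) \left(-55\right) = \sqrt{40} + \left(3 - 4 \left(\left(-1\right) 10\right)\right) \left(-55\right) = 2 \sqrt{10} + \left(3 - -40\right) \left(-55\right) = 2 \sqrt{10} + \left(3 + 40\right) \left(-55\right) = 2 \sqrt{10} + 43 \left(-55\right) = 2 \sqrt{10} - 2365 = -2365 + 2 \sqrt{10}$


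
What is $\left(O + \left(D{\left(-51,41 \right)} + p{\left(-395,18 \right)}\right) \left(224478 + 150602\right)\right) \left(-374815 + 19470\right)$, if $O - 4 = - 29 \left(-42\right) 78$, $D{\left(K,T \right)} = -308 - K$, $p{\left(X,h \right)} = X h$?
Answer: $981860646136440$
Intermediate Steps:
$O = 95008$ ($O = 4 - 29 \left(-42\right) 78 = 4 - \left(-1218\right) 78 = 4 - -95004 = 4 + 95004 = 95008$)
$\left(O + \left(D{\left(-51,41 \right)} + p{\left(-395,18 \right)}\right) \left(224478 + 150602\right)\right) \left(-374815 + 19470\right) = \left(95008 + \left(\left(-308 - -51\right) - 7110\right) \left(224478 + 150602\right)\right) \left(-374815 + 19470\right) = \left(95008 + \left(\left(-308 + 51\right) - 7110\right) 375080\right) \left(-355345\right) = \left(95008 + \left(-257 - 7110\right) 375080\right) \left(-355345\right) = \left(95008 - 2763214360\right) \left(-355345\right) = \left(-2763119352\right) \left(-355345\right) = 981860646136440$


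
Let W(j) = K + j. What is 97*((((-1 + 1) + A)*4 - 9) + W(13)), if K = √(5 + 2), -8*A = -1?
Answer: 873/2 + 97*√7 ≈ 693.14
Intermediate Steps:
A = ⅛ (A = -⅛*(-1) = ⅛ ≈ 0.12500)
K = √7 ≈ 2.6458
W(j) = j + √7 (W(j) = √7 + j = j + √7)
97*((((-1 + 1) + A)*4 - 9) + W(13)) = 97*((((-1 + 1) + ⅛)*4 - 9) + (13 + √7)) = 97*(((0 + ⅛)*4 - 9) + (13 + √7)) = 97*(((⅛)*4 - 9) + (13 + √7)) = 97*((½ - 9) + (13 + √7)) = 97*(-17/2 + (13 + √7)) = 97*(9/2 + √7) = 873/2 + 97*√7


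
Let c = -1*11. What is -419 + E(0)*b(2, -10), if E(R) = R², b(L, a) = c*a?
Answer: -419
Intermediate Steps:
c = -11
b(L, a) = -11*a
-419 + E(0)*b(2, -10) = -419 + 0²*(-11*(-10)) = -419 + 0*110 = -419 + 0 = -419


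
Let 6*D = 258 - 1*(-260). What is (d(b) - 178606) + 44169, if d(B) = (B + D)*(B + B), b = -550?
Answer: 1126789/3 ≈ 3.7560e+5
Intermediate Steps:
D = 259/3 (D = (258 - 1*(-260))/6 = (258 + 260)/6 = (⅙)*518 = 259/3 ≈ 86.333)
d(B) = 2*B*(259/3 + B) (d(B) = (B + 259/3)*(B + B) = (259/3 + B)*(2*B) = 2*B*(259/3 + B))
(d(b) - 178606) + 44169 = ((⅔)*(-550)*(259 + 3*(-550)) - 178606) + 44169 = ((⅔)*(-550)*(259 - 1650) - 178606) + 44169 = ((⅔)*(-550)*(-1391) - 178606) + 44169 = (1530100/3 - 178606) + 44169 = 994282/3 + 44169 = 1126789/3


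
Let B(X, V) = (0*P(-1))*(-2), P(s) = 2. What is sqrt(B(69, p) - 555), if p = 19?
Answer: I*sqrt(555) ≈ 23.558*I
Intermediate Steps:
B(X, V) = 0 (B(X, V) = (0*2)*(-2) = 0*(-2) = 0)
sqrt(B(69, p) - 555) = sqrt(0 - 555) = sqrt(-555) = I*sqrt(555)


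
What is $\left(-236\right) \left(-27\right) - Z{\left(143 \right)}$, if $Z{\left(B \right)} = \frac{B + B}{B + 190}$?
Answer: $\frac{2121590}{333} \approx 6371.1$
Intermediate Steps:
$Z{\left(B \right)} = \frac{2 B}{190 + B}$
$\left(-236\right) \left(-27\right) - Z{\left(143 \right)} = \left(-236\right) \left(-27\right) - 2 \cdot 143 \frac{1}{190 + 143} = 6372 - 2 \cdot 143 \cdot \frac{1}{333} = 6372 - \frac{286}{333} = \frac{2121590}{333}$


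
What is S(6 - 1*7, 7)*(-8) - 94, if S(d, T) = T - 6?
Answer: -102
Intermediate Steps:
S(d, T) = -6 + T
S(6 - 1*7, 7)*(-8) - 94 = (-6 + 7)*(-8) - 94 = 1*(-8) - 94 = -8 - 94 = -102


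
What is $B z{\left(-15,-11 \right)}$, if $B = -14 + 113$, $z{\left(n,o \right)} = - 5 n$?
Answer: $7425$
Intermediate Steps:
$B = 99$
$B z{\left(-15,-11 \right)} = 99 \left(\left(-5\right) \left(-15\right)\right) = 99 \cdot 75 = 7425$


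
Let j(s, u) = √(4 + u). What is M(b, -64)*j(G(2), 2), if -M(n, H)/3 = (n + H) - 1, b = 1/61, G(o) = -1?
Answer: 11892*√6/61 ≈ 477.53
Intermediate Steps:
b = 1/61 ≈ 0.016393
M(n, H) = 3 - 3*H - 3*n (M(n, H) = -3*((n + H) - 1) = -3*((H + n) - 1) = -3*(-1 + H + n) = 3 - 3*H - 3*n)
M(b, -64)*j(G(2), 2) = (3 - 3*(-64) - 3*1/61)*√(4 + 2) = (3 + 192 - 3/61)*√6 = 11892*√6/61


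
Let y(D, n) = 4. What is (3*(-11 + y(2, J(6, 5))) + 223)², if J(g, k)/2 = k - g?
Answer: 40804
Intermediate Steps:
J(g, k) = -2*g + 2*k (J(g, k) = 2*(k - g) = -2*g + 2*k)
(3*(-11 + y(2, J(6, 5))) + 223)² = (3*(-11 + 4) + 223)² = (3*(-7) + 223)² = (-21 + 223)² = 202² = 40804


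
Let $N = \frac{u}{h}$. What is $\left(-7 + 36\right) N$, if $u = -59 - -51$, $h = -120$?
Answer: $\frac{29}{15} \approx 1.9333$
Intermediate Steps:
$u = -8$ ($u = -59 + 51 = -8$)
$N = \frac{1}{15}$ ($N = - \frac{8}{-120} = \left(-8\right) \left(- \frac{1}{120}\right) = \frac{1}{15} \approx 0.066667$)
$\left(-7 + 36\right) N = \left(-7 + 36\right) \frac{1}{15} = 29 \cdot \frac{1}{15} = \frac{29}{15}$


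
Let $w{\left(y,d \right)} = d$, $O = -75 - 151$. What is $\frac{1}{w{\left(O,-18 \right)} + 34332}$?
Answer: $\frac{1}{34314} \approx 2.9143 \cdot 10^{-5}$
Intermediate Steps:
$O = -226$ ($O = -75 - 151 = -226$)
$\frac{1}{w{\left(O,-18 \right)} + 34332} = \frac{1}{-18 + 34332} = \frac{1}{34314}$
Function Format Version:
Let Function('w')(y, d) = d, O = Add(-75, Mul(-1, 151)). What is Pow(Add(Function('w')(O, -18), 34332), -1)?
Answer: Rational(1, 34314) ≈ 2.9143e-5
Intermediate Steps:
O = -226 (O = Add(-75, -151) = -226)
Pow(Add(Function('w')(O, -18), 34332), -1) = Pow(Add(-18, 34332), -1) = Pow(34314, -1) = Rational(1, 34314)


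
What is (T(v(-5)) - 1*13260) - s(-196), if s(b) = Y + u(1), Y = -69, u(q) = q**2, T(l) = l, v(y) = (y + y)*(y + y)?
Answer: -13092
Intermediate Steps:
v(y) = 4*y**2 (v(y) = (2*y)*(2*y) = 4*y**2)
s(b) = -68 (s(b) = -69 + 1**2 = -69 + 1 = -68)
(T(v(-5)) - 1*13260) - s(-196) = (4*(-5)**2 - 1*13260) - 1*(-68) = (4*25 - 13260) + 68 = (100 - 13260) + 68 = -13160 + 68 = -13092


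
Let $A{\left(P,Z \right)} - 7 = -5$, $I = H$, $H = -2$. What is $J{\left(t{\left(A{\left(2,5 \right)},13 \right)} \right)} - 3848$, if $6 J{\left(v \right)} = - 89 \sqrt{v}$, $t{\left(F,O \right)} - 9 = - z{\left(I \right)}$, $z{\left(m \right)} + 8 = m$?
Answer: $-3848 - \frac{89 \sqrt{19}}{6} \approx -3912.7$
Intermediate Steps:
$I = -2$
$A{\left(P,Z \right)} = 2$ ($A{\left(P,Z \right)} = 7 - 5 = 2$)
$z{\left(m \right)} = -8 + m$
$t{\left(F,O \right)} = 19$ ($t{\left(F,O \right)} = 9 - \left(-8 - 2\right) = 9 - -10 = 9 + 10 = 19$)
$J{\left(v \right)} = - \frac{89 \sqrt{v}}{6}$ ($J{\left(v \right)} = \frac{\left(-89\right) \sqrt{v}}{6} = - \frac{89 \sqrt{v}}{6}$)
$J{\left(t{\left(A{\left(2,5 \right)},13 \right)} \right)} - 3848 = - \frac{89 \sqrt{19}}{6} - 3848 = -3848 - \frac{89 \sqrt{19}}{6}$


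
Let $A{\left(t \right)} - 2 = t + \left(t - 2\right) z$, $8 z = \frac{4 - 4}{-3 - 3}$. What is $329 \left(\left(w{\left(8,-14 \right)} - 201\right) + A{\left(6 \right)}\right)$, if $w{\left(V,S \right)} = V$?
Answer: $-60865$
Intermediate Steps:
$z = 0$ ($z = \frac{\left(4 - 4\right) \frac{1}{-3 - 3}}{8} = \frac{0 \frac{1}{-6}}{8} = \frac{0 \left(- \frac{1}{6}\right)}{8} = \frac{1}{8} \cdot 0 = 0$)
$A{\left(t \right)} = 2 + t$ ($A{\left(t \right)} = 2 + \left(t + \left(t - 2\right) 0\right) = 2 + \left(t + \left(-2 + t\right) 0\right) = 2 + \left(t + 0\right) = 2 + t$)
$329 \left(\left(w{\left(8,-14 \right)} - 201\right) + A{\left(6 \right)}\right) = 329 \left(\left(8 - 201\right) + \left(2 + 6\right)\right) = 329 \left(-193 + 8\right) = 329 \left(-185\right) = -60865$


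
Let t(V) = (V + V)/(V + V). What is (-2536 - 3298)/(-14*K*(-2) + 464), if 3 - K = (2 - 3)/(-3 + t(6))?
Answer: -2917/267 ≈ -10.925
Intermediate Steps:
t(V) = 1 (t(V) = (2*V)/((2*V)) = (2*V)*(1/(2*V)) = 1)
K = 5/2 (K = 3 - (2 - 3)/(-3 + 1) = 3 - (-1)/(-2) = 3 - (-1)*(-1)/2 = 3 - 1*½ = 3 - ½ = 5/2 ≈ 2.5000)
(-2536 - 3298)/(-14*K*(-2) + 464) = (-2536 - 3298)/(-14*5/2*(-2) + 464) = -5834/(-35*(-2) + 464) = -5834/(70 + 464) = -5834/534 = -5834*1/534 = -2917/267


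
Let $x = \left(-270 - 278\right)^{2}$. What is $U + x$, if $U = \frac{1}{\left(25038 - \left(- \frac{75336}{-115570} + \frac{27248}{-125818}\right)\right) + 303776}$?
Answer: $\frac{51279136296119925731}{170757420132934} \approx 3.003 \cdot 10^{5}$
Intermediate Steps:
$x = 300304$ ($x = \left(-548\right)^{2} = 300304$)
$U = \frac{519313795}{170757420132934}$ ($U = \frac{1}{\left(25038 - \left(\left(-75336\right) \left(- \frac{1}{115570}\right) + 27248 \left(- \frac{1}{125818}\right)\right)\right) + 303776} = \frac{1}{\left(25038 - \left(\frac{37668}{57785} - \frac{13624}{62909}\right)\right) + 303776} = \frac{1}{\left(25038 - \frac{226056196}{519313795}\right) + 303776} = \frac{1}{\frac{13002352743014}{519313795} + 303776} = \frac{1}{\frac{170757420132934}{519313795}} = \frac{519313795}{170757420132934} \approx 3.0412 \cdot 10^{-6}$)
$U + x = \frac{519313795}{170757420132934} + 300304 = \frac{51279136296119925731}{170757420132934}$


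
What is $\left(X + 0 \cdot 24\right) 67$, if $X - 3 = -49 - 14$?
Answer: $-4020$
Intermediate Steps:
$X = -60$ ($X = 3 - 63 = -60$)
$\left(X + 0 \cdot 24\right) 67 = \left(-60 + 0 \cdot 24\right) 67 = \left(-60 + 0\right) 67 = \left(-60\right) 67 = -4020$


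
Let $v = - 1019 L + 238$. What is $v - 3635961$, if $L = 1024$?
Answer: $-4679179$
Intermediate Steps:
$v = -1043218$ ($v = \left(-1019\right) 1024 + 238 = -1043456 + 238 = -1043218$)
$v - 3635961 = -1043218 - 3635961 = -4679179$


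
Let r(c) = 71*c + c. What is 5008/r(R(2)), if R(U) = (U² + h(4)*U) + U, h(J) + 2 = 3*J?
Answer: 313/117 ≈ 2.6752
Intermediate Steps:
h(J) = -2 + 3*J
R(U) = U² + 11*U (R(U) = (U² + (-2 + 3*4)*U) + U = (U² + (-2 + 12)*U) + U = (U² + 10*U) + U = U² + 11*U)
r(c) = 72*c
5008/r(R(2)) = 5008/((72*(2*(11 + 2)))) = 5008/((72*(2*13))) = 5008/((72*26)) = 5008/1872 = 5008*(1/1872) = 313/117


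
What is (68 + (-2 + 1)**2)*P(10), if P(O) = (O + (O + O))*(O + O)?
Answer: 41400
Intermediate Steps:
P(O) = 6*O**2 (P(O) = (O + 2*O)*(2*O) = (3*O)*(2*O) = 6*O**2)
(68 + (-2 + 1)**2)*P(10) = (68 + (-2 + 1)**2)*(6*10**2) = (68 + (-1)**2)*(6*100) = (68 + 1)*600 = 69*600 = 41400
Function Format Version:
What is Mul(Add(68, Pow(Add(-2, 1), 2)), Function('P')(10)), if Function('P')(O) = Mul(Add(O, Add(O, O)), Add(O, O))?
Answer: 41400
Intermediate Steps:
Function('P')(O) = Mul(6, Pow(O, 2)) (Function('P')(O) = Mul(Add(O, Mul(2, O)), Mul(2, O)) = Mul(Mul(3, O), Mul(2, O)) = Mul(6, Pow(O, 2)))
Mul(Add(68, Pow(Add(-2, 1), 2)), Function('P')(10)) = Mul(Add(68, Pow(Add(-2, 1), 2)), Mul(6, Pow(10, 2))) = Mul(Add(68, Pow(-1, 2)), Mul(6, 100)) = Mul(Add(68, 1), 600) = Mul(69, 600) = 41400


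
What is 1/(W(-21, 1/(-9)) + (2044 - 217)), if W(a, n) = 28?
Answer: 1/1855 ≈ 0.00053908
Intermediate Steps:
1/(W(-21, 1/(-9)) + (2044 - 217)) = 1/(28 + (2044 - 217)) = 1/(28 + 1827) = 1/1855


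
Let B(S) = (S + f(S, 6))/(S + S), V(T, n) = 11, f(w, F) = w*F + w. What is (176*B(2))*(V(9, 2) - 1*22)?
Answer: -7744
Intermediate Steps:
f(w, F) = w + F*w (f(w, F) = F*w + w = w + F*w)
B(S) = 4 (B(S) = (S + S*(1 + 6))/(S + S) = (S + S*7)/((2*S)) = (S + 7*S)*(1/(2*S)) = (8*S)*(1/(2*S)) = 4)
(176*B(2))*(V(9, 2) - 1*22) = (176*4)*(11 - 1*22) = 704*(11 - 22) = 704*(-11) = -7744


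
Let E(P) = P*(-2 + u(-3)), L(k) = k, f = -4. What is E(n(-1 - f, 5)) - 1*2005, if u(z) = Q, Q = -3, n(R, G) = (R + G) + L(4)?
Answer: -2065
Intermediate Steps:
n(R, G) = 4 + G + R (n(R, G) = (R + G) + 4 = (G + R) + 4 = 4 + G + R)
u(z) = -3
E(P) = -5*P (E(P) = P*(-2 - 3) = P*(-5) = -5*P)
E(n(-1 - f, 5)) - 1*2005 = -5*(4 + 5 + (-1 - 1*(-4))) - 1*2005 = -5*(4 + 5 + (-1 + 4)) - 2005 = -5*(4 + 5 + 3) - 2005 = -5*12 - 2005 = -60 - 2005 = -2065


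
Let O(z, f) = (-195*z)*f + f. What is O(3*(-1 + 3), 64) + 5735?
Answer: -69081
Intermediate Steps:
O(z, f) = f - 195*f*z (O(z, f) = -195*f*z + f = f - 195*f*z)
O(3*(-1 + 3), 64) + 5735 = 64*(1 - 585*(-1 + 3)) + 5735 = 64*(1 - 585*2) + 5735 = 64*(1 - 195*6) + 5735 = 64*(1 - 1170) + 5735 = 64*(-1169) + 5735 = -74816 + 5735 = -69081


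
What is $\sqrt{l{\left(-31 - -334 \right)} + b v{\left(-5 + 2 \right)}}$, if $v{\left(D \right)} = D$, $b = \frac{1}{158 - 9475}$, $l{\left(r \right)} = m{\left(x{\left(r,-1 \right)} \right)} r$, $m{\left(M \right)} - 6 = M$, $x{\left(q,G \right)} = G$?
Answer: $\frac{3 \sqrt{120763874}}{847} \approx 38.923$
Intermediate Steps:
$m{\left(M \right)} = 6 + M$
$l{\left(r \right)} = 5 r$ ($l{\left(r \right)} = \left(6 - 1\right) r = 5 r$)
$b = - \frac{1}{9317}$ ($b = \frac{1}{-9317} = - \frac{1}{9317} \approx -0.00010733$)
$\sqrt{l{\left(-31 - -334 \right)} + b v{\left(-5 + 2 \right)}} = \sqrt{5 \left(-31 - -334\right) - \frac{-5 + 2}{9317}} = \sqrt{5 \left(-31 + 334\right) - - \frac{3}{9317}} = \sqrt{5 \cdot 303 + \frac{3}{9317}} = \sqrt{1515 + \frac{3}{9317}} = \sqrt{\frac{14115258}{9317}} = \frac{3 \sqrt{120763874}}{847}$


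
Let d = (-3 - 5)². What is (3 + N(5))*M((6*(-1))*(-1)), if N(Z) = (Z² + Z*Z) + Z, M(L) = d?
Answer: 3712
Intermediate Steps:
d = 64 (d = (-8)² = 64)
M(L) = 64
N(Z) = Z + 2*Z² (N(Z) = (Z² + Z²) + Z = 2*Z² + Z = Z + 2*Z²)
(3 + N(5))*M((6*(-1))*(-1)) = (3 + 5*(1 + 2*5))*64 = (3 + 5*(1 + 10))*64 = (3 + 5*11)*64 = (3 + 55)*64 = 58*64 = 3712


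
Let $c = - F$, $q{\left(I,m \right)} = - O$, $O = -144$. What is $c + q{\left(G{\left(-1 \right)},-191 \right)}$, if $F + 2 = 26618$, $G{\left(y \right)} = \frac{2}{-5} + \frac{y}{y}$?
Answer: $-26472$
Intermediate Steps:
$G{\left(y \right)} = \frac{3}{5}$ ($G{\left(y \right)} = 2 \left(- \frac{1}{5}\right) + 1 = - \frac{2}{5} + 1 = \frac{3}{5}$)
$F = 26616$ ($F = -2 + 26618 = 26616$)
$q{\left(I,m \right)} = 144$ ($q{\left(I,m \right)} = \left(-1\right) \left(-144\right) = 144$)
$c = -26616$ ($c = \left(-1\right) 26616 = -26616$)
$c + q{\left(G{\left(-1 \right)},-191 \right)} = -26616 + 144 = -26472$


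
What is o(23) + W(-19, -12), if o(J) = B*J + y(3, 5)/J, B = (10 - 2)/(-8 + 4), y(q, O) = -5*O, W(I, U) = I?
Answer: -1520/23 ≈ -66.087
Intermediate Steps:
B = -2 (B = 8/(-4) = 8*(-¼) = -2)
o(J) = -25/J - 2*J (o(J) = -2*J + (-5*5)/J = -2*J - 25/J = -25/J - 2*J)
o(23) + W(-19, -12) = (-25/23 - 2*23) - 19 = (-25*1/23 - 46) - 19 = (-25/23 - 46) - 19 = -1083/23 - 19 = -1520/23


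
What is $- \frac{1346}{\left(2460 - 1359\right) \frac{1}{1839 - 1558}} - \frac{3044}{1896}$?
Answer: $- \frac{60038995}{173958} \approx -345.13$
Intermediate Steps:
$- \frac{1346}{\left(2460 - 1359\right) \frac{1}{1839 - 1558}} - \frac{3044}{1896} = - \frac{1346}{1101 \cdot \frac{1}{281}} - \frac{761}{474} = - \frac{1346}{\frac{1101}{281}} - \frac{761}{474} = \left(-1346\right) \frac{281}{1101} - \frac{761}{474} = - \frac{378226}{1101} - \frac{761}{474} = - \frac{60038995}{173958}$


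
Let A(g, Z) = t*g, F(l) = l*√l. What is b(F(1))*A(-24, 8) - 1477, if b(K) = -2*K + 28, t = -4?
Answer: 1019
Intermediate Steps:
F(l) = l^(3/2)
b(K) = 28 - 2*K
A(g, Z) = -4*g
b(F(1))*A(-24, 8) - 1477 = (28 - 2*1^(3/2))*(-4*(-24)) - 1477 = (28 - 2*1)*96 - 1477 = (28 - 2)*96 - 1477 = 26*96 - 1477 = 2496 - 1477 = 1019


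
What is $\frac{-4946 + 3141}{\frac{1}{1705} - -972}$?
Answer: $- \frac{3077525}{1657261} \approx -1.857$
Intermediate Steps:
$\frac{-4946 + 3141}{\frac{1}{1705} - -972} = - \frac{1805}{\frac{1}{1705} + \left(990 - 18\right)} = - \frac{1805}{\frac{1}{1705} + 972} = - \frac{1805}{\frac{1657261}{1705}} = \left(-1805\right) \frac{1705}{1657261} = - \frac{3077525}{1657261}$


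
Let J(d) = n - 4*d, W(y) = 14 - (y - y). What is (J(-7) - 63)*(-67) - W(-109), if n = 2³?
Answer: 1795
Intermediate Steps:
n = 8
W(y) = 14 (W(y) = 14 - 1*0 = 14 + 0 = 14)
J(d) = 8 - 4*d
(J(-7) - 63)*(-67) - W(-109) = ((8 - 4*(-7)) - 63)*(-67) - 1*14 = ((8 + 28) - 63)*(-67) - 14 = (36 - 63)*(-67) - 14 = -27*(-67) - 14 = 1809 - 14 = 1795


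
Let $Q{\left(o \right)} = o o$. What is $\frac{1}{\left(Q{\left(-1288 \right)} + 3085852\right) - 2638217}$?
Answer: $\frac{1}{2106579} \approx 4.747 \cdot 10^{-7}$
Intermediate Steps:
$Q{\left(o \right)} = o^{2}$
$\frac{1}{\left(Q{\left(-1288 \right)} + 3085852\right) - 2638217} = \frac{1}{\left(\left(-1288\right)^{2} + 3085852\right) - 2638217} = \frac{1}{\left(1658944 + 3085852\right) - 2638217} = \frac{1}{4744796 - 2638217} = \frac{1}{2106579}$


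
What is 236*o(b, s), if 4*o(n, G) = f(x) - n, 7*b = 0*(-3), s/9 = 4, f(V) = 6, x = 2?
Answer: 354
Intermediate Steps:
s = 36 (s = 9*4 = 36)
b = 0 (b = (0*(-3))/7 = (1/7)*0 = 0)
o(n, G) = 3/2 - n/4 (o(n, G) = (6 - n)/4 = 3/2 - n/4)
236*o(b, s) = 236*(3/2 - 1/4*0) = 236*(3/2 + 0) = 236*(3/2) = 354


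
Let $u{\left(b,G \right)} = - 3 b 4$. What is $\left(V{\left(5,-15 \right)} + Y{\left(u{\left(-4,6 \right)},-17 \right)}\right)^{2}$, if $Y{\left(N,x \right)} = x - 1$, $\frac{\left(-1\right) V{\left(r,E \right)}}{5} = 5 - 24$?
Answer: $5929$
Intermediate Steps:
$V{\left(r,E \right)} = 95$ ($V{\left(r,E \right)} = - 5 \left(5 - 24\right) = \left(-5\right) \left(-19\right) = 95$)
$u{\left(b,G \right)} = - 12 b$
$Y{\left(N,x \right)} = -1 + x$ ($Y{\left(N,x \right)} = x - 1 = -1 + x$)
$\left(V{\left(5,-15 \right)} + Y{\left(u{\left(-4,6 \right)},-17 \right)}\right)^{2} = \left(95 - 18\right)^{2} = 77^{2} = 5929$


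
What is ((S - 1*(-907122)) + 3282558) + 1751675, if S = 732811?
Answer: 6674166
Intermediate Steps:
((S - 1*(-907122)) + 3282558) + 1751675 = ((732811 - 1*(-907122)) + 3282558) + 1751675 = ((732811 + 907122) + 3282558) + 1751675 = (1639933 + 3282558) + 1751675 = 4922491 + 1751675 = 6674166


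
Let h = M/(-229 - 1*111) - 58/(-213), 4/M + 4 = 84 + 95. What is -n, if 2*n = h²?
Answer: -743970076369/20077200281250 ≈ -0.037055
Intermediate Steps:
M = 4/175 (M = 4/(-4 + (84 + 95)) = 4/(-4 + 179) = 4/175 ≈ 0.022857)
h = 862537/3168375 (h = 4/(175*(-229 - 1*111)) - 58/(-213) = 4/(175*(-229 - 111)) - 58*(-1/213) = (4/175)/(-340) + 58/213 = (4/175)*(-1/340) + 58/213 = -1/14875 + 58/213 = 862537/3168375 ≈ 0.27223)
n = 743970076369/20077200281250 (n = (862537/3168375)²/2 = (½)*(743970076369/10038600140625) = 743970076369/20077200281250 ≈ 0.037055)
-n = -1*743970076369/20077200281250 = -743970076369/20077200281250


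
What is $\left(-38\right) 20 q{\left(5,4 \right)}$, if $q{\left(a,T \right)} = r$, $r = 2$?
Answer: $-1520$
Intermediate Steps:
$q{\left(a,T \right)} = 2$
$\left(-38\right) 20 q{\left(5,4 \right)} = \left(-38\right) 20 \cdot 2 = \left(-760\right) 2 = -1520$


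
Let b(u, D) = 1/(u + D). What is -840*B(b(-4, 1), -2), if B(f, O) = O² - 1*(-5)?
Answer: -7560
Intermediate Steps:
b(u, D) = 1/(D + u)
B(f, O) = 5 + O² (B(f, O) = O² + 5 = 5 + O²)
-840*B(b(-4, 1), -2) = -840*(5 + (-2)²) = -840*(5 + 4) = -840*9 = -7560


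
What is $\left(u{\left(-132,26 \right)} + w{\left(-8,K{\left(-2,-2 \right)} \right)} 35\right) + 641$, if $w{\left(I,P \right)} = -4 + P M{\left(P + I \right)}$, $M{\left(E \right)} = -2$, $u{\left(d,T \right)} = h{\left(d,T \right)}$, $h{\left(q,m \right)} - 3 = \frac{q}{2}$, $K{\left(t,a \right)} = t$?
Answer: $578$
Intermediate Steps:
$h{\left(q,m \right)} = 3 + \frac{q}{2}$
$u{\left(d,T \right)} = 3 + \frac{d}{2}$
$w{\left(I,P \right)} = -4 - 2 P$ ($w{\left(I,P \right)} = -4 + P \left(-2\right) = -4 - 2 P$)
$\left(u{\left(-132,26 \right)} + w{\left(-8,K{\left(-2,-2 \right)} \right)} 35\right) + 641 = \left(\left(3 + \frac{1}{2} \left(-132\right)\right) + \left(-4 - -4\right) 35\right) + 641 = \left(\left(3 - 66\right) + \left(-4 + 4\right) 35\right) + 641 = \left(-63 + 0 \cdot 35\right) + 641 = \left(-63 + 0\right) + 641 = -63 + 641 = 578$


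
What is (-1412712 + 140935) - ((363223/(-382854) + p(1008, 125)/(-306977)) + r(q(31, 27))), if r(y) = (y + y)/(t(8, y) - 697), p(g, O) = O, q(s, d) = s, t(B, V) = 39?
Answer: -49175132029669340207/38666505505782 ≈ -1.2718e+6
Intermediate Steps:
r(y) = -y/329 (r(y) = (y + y)/(39 - 697) = (2*y)/(-658) = -y/329)
(-1412712 + 140935) - ((363223/(-382854) + p(1008, 125)/(-306977)) + r(q(31, 27))) = (-1412712 + 140935) - ((363223/(-382854) + 125/(-306977)) - 1/329*31) = -1271777 - ((363223*(-1/382854) + 125*(-1/306977)) - 31/329) = -1271777 - ((-363223/382854 - 125/306977) - 31/329) = -1271777 - (-111548963621/117527372358 - 31/329) = -1271777 - 1*(-40342957574407/38666505505782) = -1271777 + 40342957574407/38666505505782 = -49175132029669340207/38666505505782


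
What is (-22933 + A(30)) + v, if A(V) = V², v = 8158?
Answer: -13875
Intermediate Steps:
(-22933 + A(30)) + v = (-22933 + 30²) + 8158 = (-22933 + 900) + 8158 = -22033 + 8158 = -13875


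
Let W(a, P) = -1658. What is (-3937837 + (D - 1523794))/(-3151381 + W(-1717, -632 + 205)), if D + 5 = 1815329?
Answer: 3646307/3153039 ≈ 1.1564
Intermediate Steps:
D = 1815324 (D = -5 + 1815329 = 1815324)
(-3937837 + (D - 1523794))/(-3151381 + W(-1717, -632 + 205)) = (-3937837 + (1815324 - 1523794))/(-3151381 - 1658) = (-3937837 + 291530)/(-3153039) = -3646307*(-1/3153039) = 3646307/3153039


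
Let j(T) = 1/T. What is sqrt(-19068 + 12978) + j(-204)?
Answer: -1/204 + I*sqrt(6090) ≈ -0.004902 + 78.038*I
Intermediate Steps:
sqrt(-19068 + 12978) + j(-204) = sqrt(-19068 + 12978) + 1/(-204) = sqrt(-6090) - 1/204 = I*sqrt(6090) - 1/204 = -1/204 + I*sqrt(6090)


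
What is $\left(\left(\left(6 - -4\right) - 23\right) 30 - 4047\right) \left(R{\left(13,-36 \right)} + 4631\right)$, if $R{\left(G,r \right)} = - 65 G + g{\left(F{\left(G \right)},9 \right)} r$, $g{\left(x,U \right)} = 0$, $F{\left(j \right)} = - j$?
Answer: $-16798482$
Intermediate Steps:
$R{\left(G,r \right)} = - 65 G$ ($R{\left(G,r \right)} = - 65 G + 0 r = - 65 G + 0 = - 65 G$)
$\left(\left(\left(6 - -4\right) - 23\right) 30 - 4047\right) \left(R{\left(13,-36 \right)} + 4631\right) = \left(\left(\left(6 - -4\right) - 23\right) 30 - 4047\right) \left(\left(-65\right) 13 + 4631\right) = \left(\left(\left(6 + 4\right) - 23\right) 30 - 4047\right) \left(-845 + 4631\right) = \left(\left(10 - 23\right) 30 - 4047\right) 3786 = \left(\left(-13\right) 30 - 4047\right) 3786 = \left(-390 - 4047\right) 3786 = \left(-4437\right) 3786 = -16798482$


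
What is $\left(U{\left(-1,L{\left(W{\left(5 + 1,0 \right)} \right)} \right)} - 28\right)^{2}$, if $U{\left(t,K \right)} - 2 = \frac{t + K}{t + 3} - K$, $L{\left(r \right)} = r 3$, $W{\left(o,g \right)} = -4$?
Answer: $\frac{1681}{4} \approx 420.25$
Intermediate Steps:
$L{\left(r \right)} = 3 r$
$U{\left(t,K \right)} = 2 - K + \frac{K + t}{3 + t}$ ($U{\left(t,K \right)} = 2 - \left(K - \frac{t + K}{t + 3}\right) = 2 - \left(K - \frac{K + t}{3 + t}\right) = 2 - K + \frac{K + t}{3 + t}$)
$\left(U{\left(-1,L{\left(W{\left(5 + 1,0 \right)} \right)} \right)} - 28\right)^{2} = \left(\frac{6 - 2 \cdot 3 \left(-4\right) + 3 \left(-1\right) - 3 \left(-4\right) \left(-1\right)}{3 - 1} - 28\right)^{2} = \left(\frac{6 - -24 - 3 - \left(-12\right) \left(-1\right)}{2} - 28\right)^{2} = \left(\frac{6 + 24 - 3 - 12}{2} - 28\right)^{2} = \left(\frac{1}{2} \cdot 15 - 28\right)^{2} = \left(\frac{15}{2} - 28\right)^{2} = \left(- \frac{41}{2}\right)^{2} = \frac{1681}{4}$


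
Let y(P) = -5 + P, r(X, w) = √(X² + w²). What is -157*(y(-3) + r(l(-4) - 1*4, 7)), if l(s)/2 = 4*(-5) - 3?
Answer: 1256 - 157*√2549 ≈ -6670.6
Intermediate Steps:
l(s) = -46 (l(s) = 2*(4*(-5) - 3) = 2*(-20 - 3) = 2*(-23) = -46)
-157*(y(-3) + r(l(-4) - 1*4, 7)) = -157*((-5 - 3) + √((-46 - 1*4)² + 7²)) = -157*(-8 + √((-46 - 4)² + 49)) = -157*(-8 + √((-50)² + 49)) = -157*(-8 + √(2500 + 49)) = -157*(-8 + √2549) = 1256 - 157*√2549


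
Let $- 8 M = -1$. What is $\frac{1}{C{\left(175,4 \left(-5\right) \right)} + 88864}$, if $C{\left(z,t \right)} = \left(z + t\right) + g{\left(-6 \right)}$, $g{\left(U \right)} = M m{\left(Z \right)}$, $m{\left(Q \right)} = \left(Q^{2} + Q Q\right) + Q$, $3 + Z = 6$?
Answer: $\frac{8}{712173} \approx 1.1233 \cdot 10^{-5}$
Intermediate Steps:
$M = \frac{1}{8}$ ($M = \left(- \frac{1}{8}\right) \left(-1\right) = \frac{1}{8} \approx 0.125$)
$Z = 3$ ($Z = -3 + 6 = 3$)
$m{\left(Q \right)} = Q + 2 Q^{2}$ ($m{\left(Q \right)} = \left(Q^{2} + Q^{2}\right) + Q = 2 Q^{2} + Q = Q + 2 Q^{2}$)
$g{\left(U \right)} = \frac{21}{8}$ ($g{\left(U \right)} = \frac{3 \left(1 + 2 \cdot 3\right)}{8} = \frac{3 \left(1 + 6\right)}{8} = \frac{3 \cdot 7}{8} = \frac{1}{8} \cdot 21 = \frac{21}{8}$)
$C{\left(z,t \right)} = \frac{21}{8} + t + z$ ($C{\left(z,t \right)} = \left(z + t\right) + \frac{21}{8} = \left(t + z\right) + \frac{21}{8} = \frac{21}{8} + t + z$)
$\frac{1}{C{\left(175,4 \left(-5\right) \right)} + 88864} = \frac{1}{\left(\frac{21}{8} + 4 \left(-5\right) + 175\right) + 88864} = \frac{1}{\left(\frac{21}{8} - 20 + 175\right) + 88864} = \frac{1}{\frac{1261}{8} + 88864} = \frac{1}{\frac{712173}{8}} = \frac{8}{712173}$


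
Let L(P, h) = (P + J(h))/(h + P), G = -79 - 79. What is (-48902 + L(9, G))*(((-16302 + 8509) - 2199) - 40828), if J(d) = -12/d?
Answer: 29253321400380/11771 ≈ 2.4852e+9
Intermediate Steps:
G = -158
L(P, h) = (P - 12/h)/(P + h) (L(P, h) = (P - 12/h)/(h + P) = (P - 12/h)/(P + h))
(-48902 + L(9, G))*(((-16302 + 8509) - 2199) - 40828) = (-48902 + (-12 + 9*(-158))/((-158)*(9 - 158)))*(((-16302 + 8509) - 2199) - 40828) = (-48902 - 1/158*(-12 - 1422)/(-149))*((-7793 - 2199) - 40828) = (-48902 - 1/158*(-1/149)*(-1434))*(-9992 - 40828) = (-48902 - 717/11771)*(-50820) = -575626159/11771*(-50820) = 29253321400380/11771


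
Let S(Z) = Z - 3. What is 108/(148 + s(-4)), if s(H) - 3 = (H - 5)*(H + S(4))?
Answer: 54/89 ≈ 0.60674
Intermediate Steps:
S(Z) = -3 + Z
s(H) = 3 + (1 + H)*(-5 + H) (s(H) = 3 + (H - 5)*(H + (-3 + 4)) = 3 + (-5 + H)*(H + 1) = 3 + (-5 + H)*(1 + H) = 3 + (1 + H)*(-5 + H))
108/(148 + s(-4)) = 108/(148 + (-2 + (-4)**2 - 4*(-4))) = 108/(148 + (-2 + 16 + 16)) = 108/(148 + 30) = 108/178 = (1/178)*108 = 54/89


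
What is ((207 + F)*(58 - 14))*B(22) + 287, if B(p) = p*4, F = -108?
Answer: 383615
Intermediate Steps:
B(p) = 4*p
((207 + F)*(58 - 14))*B(22) + 287 = ((207 - 108)*(58 - 14))*(4*22) + 287 = (99*44)*88 + 287 = 4356*88 + 287 = 383328 + 287 = 383615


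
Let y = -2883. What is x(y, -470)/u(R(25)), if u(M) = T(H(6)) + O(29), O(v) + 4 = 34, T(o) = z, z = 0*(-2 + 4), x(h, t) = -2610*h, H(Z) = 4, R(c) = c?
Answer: 250821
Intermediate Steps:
z = 0 (z = 0*2 = 0)
T(o) = 0
O(v) = 30 (O(v) = -4 + 34 = 30)
u(M) = 30 (u(M) = 0 + 30 = 30)
x(y, -470)/u(R(25)) = -2610*(-2883)/30 = 7524630*(1/30) = 250821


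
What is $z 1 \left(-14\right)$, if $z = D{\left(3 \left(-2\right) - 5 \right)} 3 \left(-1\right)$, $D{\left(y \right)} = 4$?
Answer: $168$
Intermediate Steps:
$z = -12$ ($z = 4 \cdot 3 \left(-1\right) = 12 \left(-1\right) = -12$)
$z 1 \left(-14\right) = \left(-12\right) 1 \left(-14\right) = \left(-12\right) \left(-14\right) = 168$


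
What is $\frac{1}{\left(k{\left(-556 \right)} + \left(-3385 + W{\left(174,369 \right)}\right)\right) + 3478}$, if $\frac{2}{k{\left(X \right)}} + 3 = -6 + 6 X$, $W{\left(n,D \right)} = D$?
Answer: $\frac{3345}{1545388} \approx 0.0021645$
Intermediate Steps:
$k{\left(X \right)} = \frac{2}{-9 + 6 X}$ ($k{\left(X \right)} = \frac{2}{-3 + \left(-6 + 6 X\right)} = \frac{2}{-9 + 6 X}$)
$\frac{1}{\left(k{\left(-556 \right)} + \left(-3385 + W{\left(174,369 \right)}\right)\right) + 3478} = \frac{1}{\left(\frac{2}{3 \left(-3 + 2 \left(-556\right)\right)} + \left(-3385 + 369\right)\right) + 3478} = \frac{1}{\left(\frac{2}{3 \left(-3 - 1112\right)} - 3016\right) + 3478} = \frac{1}{\left(\frac{2}{3 \left(-1115\right)} - 3016\right) + 3478} = \frac{1}{\left(\frac{2}{3} \left(- \frac{1}{1115}\right) - 3016\right) + 3478} = \frac{1}{\left(- \frac{2}{3345} - 3016\right) + 3478} = \frac{1}{- \frac{10088522}{3345} + 3478} = \frac{1}{\frac{1545388}{3345}} = \frac{3345}{1545388}$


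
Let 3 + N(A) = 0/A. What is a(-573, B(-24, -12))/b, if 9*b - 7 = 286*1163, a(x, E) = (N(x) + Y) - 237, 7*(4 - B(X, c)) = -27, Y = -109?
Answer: -1047/110875 ≈ -0.0094431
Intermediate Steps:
N(A) = -3 (N(A) = -3 + 0/A = -3 + 0 = -3)
B(X, c) = 55/7 (B(X, c) = 4 - ⅐*(-27) = 4 + 27/7 = 55/7)
a(x, E) = -349 (a(x, E) = (-3 - 109) - 237 = -112 - 237 = -349)
b = 110875/3 (b = 7/9 + (286*1163)/9 = 7/9 + (⅑)*332618 = 7/9 + 332618/9 = 110875/3 ≈ 36958.)
a(-573, B(-24, -12))/b = -349/110875/3 = -349*3/110875 = -1047/110875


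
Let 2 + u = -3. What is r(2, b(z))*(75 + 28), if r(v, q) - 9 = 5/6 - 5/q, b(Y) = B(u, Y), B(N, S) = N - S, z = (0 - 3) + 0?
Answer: 3811/3 ≈ 1270.3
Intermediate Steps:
z = -3 (z = -3 + 0 = -3)
u = -5 (u = -2 - 3 = -5)
b(Y) = -5 - Y
r(v, q) = 59/6 - 5/q (r(v, q) = 9 + (5/6 - 5/q) = 9 + (5*(⅙) - 5/q) = 9 + (⅚ - 5/q) = 59/6 - 5/q)
r(2, b(z))*(75 + 28) = (59/6 - 5/(-5 - 1*(-3)))*(75 + 28) = (59/6 - 5/(-5 + 3))*103 = (59/6 - 5/(-2))*103 = (59/6 - 5*(-½))*103 = (59/6 + 5/2)*103 = (37/3)*103 = 3811/3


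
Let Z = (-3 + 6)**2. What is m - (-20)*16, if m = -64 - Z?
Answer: 247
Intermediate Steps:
Z = 9 (Z = 3**2 = 9)
m = -73 (m = -64 - 1*9 = -64 - 9 = -73)
m - (-20)*16 = -73 - (-20)*16 = -73 - 1*(-320) = -73 + 320 = 247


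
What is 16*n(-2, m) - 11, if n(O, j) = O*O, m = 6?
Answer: 53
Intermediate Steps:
n(O, j) = O²
16*n(-2, m) - 11 = 16*(-2)² - 11 = 16*4 - 11 = 64 - 11 = 53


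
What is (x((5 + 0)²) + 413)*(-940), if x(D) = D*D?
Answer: -975720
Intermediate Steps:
x(D) = D²
(x((5 + 0)²) + 413)*(-940) = (((5 + 0)²)² + 413)*(-940) = ((5²)² + 413)*(-940) = (25² + 413)*(-940) = (625 + 413)*(-940) = 1038*(-940) = -975720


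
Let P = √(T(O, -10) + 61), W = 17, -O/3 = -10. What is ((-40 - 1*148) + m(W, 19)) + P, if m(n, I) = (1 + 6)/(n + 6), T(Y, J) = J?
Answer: -4317/23 + √51 ≈ -180.55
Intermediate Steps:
O = 30 (O = -3*(-10) = 30)
P = √51 (P = √(-10 + 61) = √51 ≈ 7.1414)
m(n, I) = 7/(6 + n)
((-40 - 1*148) + m(W, 19)) + P = ((-40 - 1*148) + 7/(6 + 17)) + √51 = ((-40 - 148) + 7/23) + √51 = (-188 + 7*(1/23)) + √51 = (-188 + 7/23) + √51 = -4317/23 + √51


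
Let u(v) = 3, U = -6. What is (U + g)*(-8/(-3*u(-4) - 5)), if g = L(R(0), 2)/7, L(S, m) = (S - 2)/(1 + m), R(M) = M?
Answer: -512/147 ≈ -3.4830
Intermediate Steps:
L(S, m) = (-2 + S)/(1 + m)
g = -2/21 (g = ((-2 + 0)/(1 + 2))/7 = (-2/3)*(⅐) = ((⅓)*(-2))*(⅐) = -⅔*⅐ = -2/21 ≈ -0.095238)
(U + g)*(-8/(-3*u(-4) - 5)) = (-6 - 2/21)*(-8/(-3*3 - 5)) = -(-1024)/(21*(-9 - 5)) = -(-1024)/(21*(-14)) = -(-1024)*(-1)/(21*14) = -128/21*4/7 = -512/147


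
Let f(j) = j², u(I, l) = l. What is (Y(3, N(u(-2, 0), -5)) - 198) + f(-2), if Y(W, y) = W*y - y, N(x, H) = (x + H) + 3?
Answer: -198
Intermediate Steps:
N(x, H) = 3 + H + x (N(x, H) = (H + x) + 3 = 3 + H + x)
Y(W, y) = -y + W*y
(Y(3, N(u(-2, 0), -5)) - 198) + f(-2) = ((3 - 5 + 0)*(-1 + 3) - 198) + (-2)² = (-2*2 - 198) + 4 = (-4 - 198) + 4 = -202 + 4 = -198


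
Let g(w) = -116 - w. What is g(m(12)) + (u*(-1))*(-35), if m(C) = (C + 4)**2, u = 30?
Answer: 678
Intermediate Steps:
m(C) = (4 + C)**2
g(m(12)) + (u*(-1))*(-35) = (-116 - (4 + 12)**2) + (30*(-1))*(-35) = (-116 - 1*16**2) - 30*(-35) = (-116 - 1*256) + 1050 = (-116 - 256) + 1050 = -372 + 1050 = 678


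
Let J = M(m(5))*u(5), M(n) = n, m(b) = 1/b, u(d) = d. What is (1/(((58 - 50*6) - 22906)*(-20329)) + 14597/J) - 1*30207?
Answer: -7345686552119/470575692 ≈ -15610.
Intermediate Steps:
J = 1 (J = 5/5 = (1/5)*5 = 1)
(1/(((58 - 50*6) - 22906)*(-20329)) + 14597/J) - 1*30207 = (1/(((58 - 50*6) - 22906)*(-20329)) + 14597/1) - 1*30207 = (-1/20329/((58 - 300) - 22906) + 14597*1) - 30207 = (-1/20329/(-242 - 22906) + 14597) - 30207 = (-1/20329/(-23148) + 14597) - 30207 = (-1/23148*(-1/20329) + 14597) - 30207 = (1/470575692 + 14597) - 30207 = 6868993376125/470575692 - 30207 = -7345686552119/470575692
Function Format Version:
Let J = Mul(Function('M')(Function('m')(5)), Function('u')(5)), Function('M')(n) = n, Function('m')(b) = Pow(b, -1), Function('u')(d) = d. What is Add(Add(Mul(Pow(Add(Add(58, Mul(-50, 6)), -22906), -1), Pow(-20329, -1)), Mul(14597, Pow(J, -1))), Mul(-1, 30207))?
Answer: Rational(-7345686552119, 470575692) ≈ -15610.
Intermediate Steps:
J = 1 (J = Mul(Pow(5, -1), 5) = Mul(Rational(1, 5), 5) = 1)
Add(Add(Mul(Pow(Add(Add(58, Mul(-50, 6)), -22906), -1), Pow(-20329, -1)), Mul(14597, Pow(J, -1))), Mul(-1, 30207)) = Add(Add(Mul(Pow(Add(Add(58, Mul(-50, 6)), -22906), -1), Pow(-20329, -1)), Mul(14597, Pow(1, -1))), Mul(-1, 30207)) = Add(Add(Mul(Pow(Add(Add(58, -300), -22906), -1), Rational(-1, 20329)), Mul(14597, 1)), -30207) = Add(Add(Mul(Pow(Add(-242, -22906), -1), Rational(-1, 20329)), 14597), -30207) = Add(Add(Mul(Pow(-23148, -1), Rational(-1, 20329)), 14597), -30207) = Add(Add(Mul(Rational(-1, 23148), Rational(-1, 20329)), 14597), -30207) = Add(Add(Rational(1, 470575692), 14597), -30207) = Add(Rational(6868993376125, 470575692), -30207) = Rational(-7345686552119, 470575692)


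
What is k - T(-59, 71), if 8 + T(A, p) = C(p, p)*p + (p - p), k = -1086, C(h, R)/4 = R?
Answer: -21242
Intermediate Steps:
C(h, R) = 4*R
T(A, p) = -8 + 4*p² (T(A, p) = -8 + ((4*p)*p + (p - p)) = -8 + (4*p² + 0) = -8 + 4*p²)
k - T(-59, 71) = -1086 - (-8 + 4*71²) = -1086 - (-8 + 4*5041) = -1086 - (-8 + 20164) = -1086 - 1*20156 = -1086 - 20156 = -21242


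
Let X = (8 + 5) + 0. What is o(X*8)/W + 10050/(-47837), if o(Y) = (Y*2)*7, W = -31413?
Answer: -385351322/1502703681 ≈ -0.25644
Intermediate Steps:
X = 13 (X = 13 + 0 = 13)
o(Y) = 14*Y (o(Y) = (2*Y)*7 = 14*Y)
o(X*8)/W + 10050/(-47837) = (14*(13*8))/(-31413) + 10050/(-47837) = (14*104)*(-1/31413) + 10050*(-1/47837) = 1456*(-1/31413) - 10050/47837 = -1456/31413 - 10050/47837 = -385351322/1502703681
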